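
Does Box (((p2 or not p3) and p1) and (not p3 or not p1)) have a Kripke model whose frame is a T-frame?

Satisfiable (open branch found)

1. Box (((p2 or not p3) and p1) and (not p3 or not p1)), w0
2. ((p2 or not p3) and p1) and (not p3 or not p1), w0   [Box-rule on 1 via w0Rw0]
3. (p2 or not p3) and p1, w0   [and-rule on 2]
4. not p3 or not p1, w0   [and-rule on 2]
5. p2 or not p3, w0   [and-rule on 3]
6. p1, w0   [and-rule on 3]
7. not p3, w0   [or-rule on 4 (branches; this branch)]
Accessibility: w0Rw0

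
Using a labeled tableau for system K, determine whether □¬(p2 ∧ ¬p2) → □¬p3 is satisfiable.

Yes, satisfiable

1. □¬(p2 ∧ ¬p2) → □¬p3, 0
2. □¬p3, 0   [→-rule on 1 (branches; this branch)]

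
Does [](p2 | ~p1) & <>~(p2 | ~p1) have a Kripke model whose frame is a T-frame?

1. [](p2 | ~p1) & <>~(p2 | ~p1), 0
2. [](p2 | ~p1), 0
3. <>~(p2 | ~p1), 0
4. p2 | ~p1, 0
5. ~p1, 0
6. ~(p2 | ~p1), 1
7. ~p2, 1
8. p1, 1
9. p2 | ~p1, 1
10. ~p1, 1
Accessibility: 0R0, 0R1, 1R1
Branch closes: p1 and ~p1 both at 1.
All branches of the tableau close; one closing branch shown above.

Unsatisfiable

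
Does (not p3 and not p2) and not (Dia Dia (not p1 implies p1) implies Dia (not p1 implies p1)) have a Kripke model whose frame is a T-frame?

1. (not p3 and not p2) and not (Dia Dia (not p1 implies p1) implies Dia (not p1 implies p1)), 0
2. not p3 and not p2, 0
3. not (Dia Dia (not p1 implies p1) implies Dia (not p1 implies p1)), 0
4. not p3, 0
5. not p2, 0
6. Dia Dia (not p1 implies p1), 0
7. not Dia (not p1 implies p1), 0
8. not (not p1 implies p1), 0
9. not p1, 0
10. Dia (not p1 implies p1), 1
11. not (not p1 implies p1), 1
12. not p1, 1
13. not p1 implies p1, 2
14. p1, 2
Accessibility: 0R0, 0R1, 1R1, 1R2, 2R2

Satisfiable (open branch found)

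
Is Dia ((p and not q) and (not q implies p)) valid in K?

Not valid

Tableau for the negation not Dia ((p and not q) and (not q implies p)):
1. not Dia ((p and not q) and (not q implies p)), w0
The negation has an open branch (countermodel exists).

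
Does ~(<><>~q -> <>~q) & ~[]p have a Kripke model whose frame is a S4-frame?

1. ~(<><>~q -> <>~q) & ~[]p, 0
2. ~(<><>~q -> <>~q), 0   [&-rule on 1]
3. ~[]p, 0   [&-rule on 1]
4. <><>~q, 0   [~->-rule on 2]
5. ~<>~q, 0   [~->-rule on 2]
6. q, 0   [~<>-rule on 5 via 0R0]
7. ~p, 1   [~[]-rule on 3: fresh world 1, 0R1]
8. q, 1   [~<>-rule on 5 via 0R1]
9. <>~q, 2   [<>-rule on 4: fresh world 2, 0R2]
10. q, 2   [~<>-rule on 5 via 0R2]
11. ~q, 3   [<>-rule on 9: fresh world 3, 2R3]
12. q, 3   [~<>-rule on 5 via 0R3]
Accessibility: 0R0, 0R1, 0R2, 0R3, 1R1, 2R2, 2R3, 3R3
Branch closes: q and ~q both at 3.
Every branch closes; the branch above is one of them.

No, unsatisfiable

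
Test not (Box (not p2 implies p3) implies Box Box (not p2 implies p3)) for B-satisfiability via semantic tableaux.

Yes, satisfiable

1. not (Box (not p2 implies p3) implies Box Box (not p2 implies p3)), w0
2. Box (not p2 implies p3), w0   [neg-implies-rule on 1]
3. not Box Box (not p2 implies p3), w0   [neg-implies-rule on 1]
4. not p2 implies p3, w0   [Box-rule on 2 via w0Rw0]
5. p3, w0   [implies-rule on 4 (branches; this branch)]
6. not Box (not p2 implies p3), w1   [neg-Box-rule on 3: fresh world w1, w0Rw1]
7. not p2 implies p3, w1   [Box-rule on 2 via w0Rw1]
8. p3, w1   [implies-rule on 7 (branches; this branch)]
9. not (not p2 implies p3), w2   [neg-Box-rule on 6: fresh world w2, w1Rw2]
10. not p2, w2   [neg-implies-rule on 9]
11. not p3, w2   [neg-implies-rule on 9]
Accessibility: w0Rw0, w0Rw1, w1Rw0, w1Rw1, w1Rw2, w2Rw1, w2Rw2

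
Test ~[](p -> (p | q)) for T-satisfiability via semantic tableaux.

No, unsatisfiable

1. ~[](p -> (p | q)), w0
2. ~(p -> (p | q)), w1   [~[]-rule on 1: fresh world w1, w0Rw1]
3. p, w1   [~->-rule on 2]
4. ~(p | q), w1   [~->-rule on 2]
5. ~p, w1   [~|-rule on 4]
6. ~q, w1   [~|-rule on 4]
Accessibility: w0Rw0, w0Rw1, w1Rw1
Branch closes: p and ~p both at w1.
(One branch shown.) All branches close.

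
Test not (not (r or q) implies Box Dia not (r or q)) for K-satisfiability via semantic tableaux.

Satisfiable

1. not (not (r or q) implies Box Dia not (r or q)), 0
2. not (r or q), 0
3. not Box Dia not (r or q), 0
4. not r, 0
5. not q, 0
6. not Dia not (r or q), 1
Accessibility: 0R1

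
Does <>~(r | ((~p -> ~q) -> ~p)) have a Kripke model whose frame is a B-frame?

Satisfiable

1. <>~(r | ((~p -> ~q) -> ~p)), w0
2. ~(r | ((~p -> ~q) -> ~p)), w1
3. ~r, w1
4. ~((~p -> ~q) -> ~p), w1
5. ~p -> ~q, w1
6. p, w1
7. ~q, w1
Accessibility: w0Rw0, w0Rw1, w1Rw0, w1Rw1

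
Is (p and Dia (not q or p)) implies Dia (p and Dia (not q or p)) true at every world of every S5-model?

Valid in S5

Tableau for the negation not ((p and Dia (not q or p)) implies Dia (p and Dia (not q or p))):
1. not ((p and Dia (not q or p)) implies Dia (p and Dia (not q or p))), u
2. p and Dia (not q or p), u
3. not Dia (p and Dia (not q or p)), u
4. p, u
5. Dia (not q or p), u
6. not (p and Dia (not q or p)), u
7. not Dia (not q or p), u
8. not (not q or p), u
9. q, u
10. not p, u
Accessibility: uRu
Branch closes: p and not p both at u.
All branches of the negation close; one closing branch shown above.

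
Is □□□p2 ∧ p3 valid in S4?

Tableau for the negation ¬(□□□p2 ∧ p3):
1. ¬(□□□p2 ∧ p3), u
2. ¬p3, u   [¬∧-rule on 1 (branches; this branch)]
Accessibility: uRu
The negation has an open branch (countermodel exists).

Invalid (countermodel exists)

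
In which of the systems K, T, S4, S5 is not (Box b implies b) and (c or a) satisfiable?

K-tableau for the formula:
1. not (Box b implies b) and (c or a), w0
2. not (Box b implies b), w0
3. c or a, w0
4. Box b, w0
5. not b, w0
6. a, w0
Complete open branch: satisfiable in K.
T-tableau for the formula:
1. not (Box b implies b) and (c or a), w0
2. not (Box b implies b), w0
3. c or a, w0
4. Box b, w0
5. not b, w0
6. b, w0
Accessibility: w0Rw0
Branch closes: b and not b both at w0.
Every branch closes (one shown): unsatisfiable in T, hence also in S4, S5 (every S4/S5-frame is a T-frame).

K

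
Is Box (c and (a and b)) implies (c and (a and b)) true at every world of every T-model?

Valid in T

Tableau for the negation not (Box (c and (a and b)) implies (c and (a and b))):
1. not (Box (c and (a and b)) implies (c and (a and b))), 0
2. Box (c and (a and b)), 0
3. not (c and (a and b)), 0
4. c and (a and b), 0
5. c, 0
6. a and b, 0
7. a, 0
8. b, 0
9. not (a and b), 0
10. not b, 0
Accessibility: 0R0
Branch closes: b and not b both at 0.
All branches of the negation close; one closing branch shown above.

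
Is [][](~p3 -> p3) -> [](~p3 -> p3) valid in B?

Tableau for the negation ~([][](~p3 -> p3) -> [](~p3 -> p3)):
1. ~([][](~p3 -> p3) -> [](~p3 -> p3)), w0
2. [][](~p3 -> p3), w0   [~->-rule on 1]
3. ~[](~p3 -> p3), w0   [~->-rule on 1]
4. [](~p3 -> p3), w0   [[]-rule on 2 via w0Rw0]
5. ~p3 -> p3, w0   [[]-rule on 4 via w0Rw0]
6. p3, w0   [->-rule on 5 (branches; this branch)]
7. ~(~p3 -> p3), w1   [~[]-rule on 3: fresh world w1, w0Rw1]
8. ~p3, w1   [~->-rule on 7]
9. [](~p3 -> p3), w1   [[]-rule on 2 via w0Rw1]
10. ~p3 -> p3, w1   [[]-rule on 4 via w0Rw1]
11. p3, w1   [->-rule on 10 (branches; this branch)]
Accessibility: w0Rw0, w0Rw1, w1Rw0, w1Rw1
Branch closes: p3 and ~p3 both at w1.
All branches of the negation close; one closing branch shown above.

Yes, valid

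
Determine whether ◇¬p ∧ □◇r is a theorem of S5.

Tableau for the negation ¬(◇¬p ∧ □◇r):
1. ¬(◇¬p ∧ □◇r), w0
2. ¬□◇r, w0
3. ¬◇r, w1
4. ¬r, w0
5. ¬r, w1
Accessibility: w0Rw0, w0Rw1, w1Rw0, w1Rw1
The negation has an open branch (countermodel exists).

Invalid (countermodel exists)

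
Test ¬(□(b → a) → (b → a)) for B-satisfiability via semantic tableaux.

No, unsatisfiable

1. ¬(□(b → a) → (b → a)), 0
2. □(b → a), 0   [¬→-rule on 1]
3. ¬(b → a), 0   [¬→-rule on 1]
4. b, 0   [¬→-rule on 3]
5. ¬a, 0   [¬→-rule on 3]
6. b → a, 0   [□-rule on 2 via 0R0]
7. a, 0   [→-rule on 6 (branches; this branch)]
Accessibility: 0R0
Branch closes: a and ¬a both at 0.
All branches of the tableau close; one closing branch shown above.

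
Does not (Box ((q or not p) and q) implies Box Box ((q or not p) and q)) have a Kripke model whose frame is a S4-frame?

Unsatisfiable (every branch closes)

1. not (Box ((q or not p) and q) implies Box Box ((q or not p) and q)), w0
2. Box ((q or not p) and q), w0
3. not Box Box ((q or not p) and q), w0
4. (q or not p) and q, w0
5. q or not p, w0
6. q, w0
7. not p, w0
8. not Box ((q or not p) and q), w1
9. (q or not p) and q, w1
10. q or not p, w1
11. q, w1
12. not p, w1
13. not ((q or not p) and q), w2
14. (q or not p) and q, w2
15. q or not p, w2
16. q, w2
17. not (q or not p), w2
18. not q, w2
19. p, w2
Accessibility: w0Rw0, w0Rw1, w0Rw2, w1Rw1, w1Rw2, w2Rw2
Branch closes: q and not q both at w2.
All branches of the tableau close; one closing branch shown above.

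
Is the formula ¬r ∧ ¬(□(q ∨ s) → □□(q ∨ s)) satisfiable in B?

1. ¬r ∧ ¬(□(q ∨ s) → □□(q ∨ s)), 0
2. ¬r, 0
3. ¬(□(q ∨ s) → □□(q ∨ s)), 0
4. □(q ∨ s), 0
5. ¬□□(q ∨ s), 0
6. q ∨ s, 0
7. s, 0
8. ¬□(q ∨ s), 1
9. q ∨ s, 1
10. s, 1
11. ¬(q ∨ s), 2
12. ¬q, 2
13. ¬s, 2
Accessibility: 0R0, 0R1, 1R0, 1R1, 1R2, 2R1, 2R2

Satisfiable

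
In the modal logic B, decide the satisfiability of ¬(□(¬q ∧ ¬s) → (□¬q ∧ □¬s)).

Unsatisfiable (every branch closes)

1. ¬(□(¬q ∧ ¬s) → (□¬q ∧ □¬s)), w0
2. □(¬q ∧ ¬s), w0
3. ¬(□¬q ∧ □¬s), w0
4. ¬q ∧ ¬s, w0
5. ¬q, w0
6. ¬s, w0
7. ¬□¬s, w0
8. s, w1
9. ¬q ∧ ¬s, w1
10. ¬q, w1
11. ¬s, w1
Accessibility: w0Rw0, w0Rw1, w1Rw0, w1Rw1
Branch closes: s and ¬s both at w1.
(One branch shown.) All branches close.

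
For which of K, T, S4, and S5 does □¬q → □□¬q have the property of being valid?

S4-tableau for the negation ¬(□¬q → □□¬q):
1. ¬(□¬q → □□¬q), w0
2. □¬q, w0
3. ¬□□¬q, w0
4. ¬q, w0
5. ¬□¬q, w1
6. ¬q, w1
7. q, w2
8. ¬q, w2
Accessibility: w0Rw0, w0Rw1, w0Rw2, w1Rw1, w1Rw2, w2Rw2
Branch closes: q and ¬q both at w2.
Every branch closes (one shown): valid in S4, hence also in S5 (every theorem of S4 is a theorem of S5).
T-tableau for the negation ¬(□¬q → □□¬q):
1. ¬(□¬q → □□¬q), w0
2. □¬q, w0
3. ¬□□¬q, w0
4. ¬q, w0
5. ¬□¬q, w1
6. ¬q, w1
7. q, w2
Accessibility: w0Rw0, w0Rw1, w1Rw1, w1Rw2, w2Rw2
Complete open branch: countermodel on a T-frame, so not valid in T, nor in K (the same frame is also a K-frame).

S4, S5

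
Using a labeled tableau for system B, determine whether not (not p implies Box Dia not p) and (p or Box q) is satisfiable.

Unsatisfiable

1. not (not p implies Box Dia not p) and (p or Box q), u
2. not (not p implies Box Dia not p), u   [and-rule on 1]
3. p or Box q, u   [and-rule on 1]
4. not p, u   [neg-implies-rule on 2]
5. not Box Dia not p, u   [neg-implies-rule on 2]
6. Box q, u   [or-rule on 3 (branches; this branch)]
7. q, u   [Box-rule on 6 via uRu]
8. not Dia not p, v   [neg-Box-rule on 5: fresh world v, uRv]
9. q, v   [Box-rule on 6 via uRv]
10. p, u   [neg-Dia-rule on 8 via vRu]
Accessibility: uRu, uRv, vRu, vRv
Branch closes: p and not p both at u.
Every branch closes; the branch above is one of them.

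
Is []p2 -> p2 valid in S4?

Valid

Tableau for the negation ~([]p2 -> p2):
1. ~([]p2 -> p2), u
2. []p2, u
3. ~p2, u
4. p2, u
Accessibility: uRu
Branch closes: p2 and ~p2 both at u.
All branches of the negation close; one closing branch shown above.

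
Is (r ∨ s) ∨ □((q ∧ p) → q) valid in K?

Valid

Tableau for the negation ¬((r ∨ s) ∨ □((q ∧ p) → q)):
1. ¬((r ∨ s) ∨ □((q ∧ p) → q)), u
2. ¬(r ∨ s), u
3. ¬□((q ∧ p) → q), u
4. ¬r, u
5. ¬s, u
6. ¬((q ∧ p) → q), v
7. q ∧ p, v
8. ¬q, v
9. q, v
10. p, v
Accessibility: uRv
Branch closes: q and ¬q both at v.
All branches of the negation close; one closing branch shown above.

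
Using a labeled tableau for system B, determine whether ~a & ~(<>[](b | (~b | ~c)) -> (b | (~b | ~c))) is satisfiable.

No, unsatisfiable

1. ~a & ~(<>[](b | (~b | ~c)) -> (b | (~b | ~c))), u
2. ~a, u
3. ~(<>[](b | (~b | ~c)) -> (b | (~b | ~c))), u
4. <>[](b | (~b | ~c)), u
5. ~(b | (~b | ~c)), u
6. ~b, u
7. ~(~b | ~c), u
8. b, u
9. c, u
Accessibility: uRu
Branch closes: b and ~b both at u.
(One branch shown.) All branches close.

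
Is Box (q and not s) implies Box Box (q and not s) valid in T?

Invalid (countermodel exists)

Tableau for the negation not (Box (q and not s) implies Box Box (q and not s)):
1. not (Box (q and not s) implies Box Box (q and not s)), 0
2. Box (q and not s), 0
3. not Box Box (q and not s), 0
4. q and not s, 0
5. q, 0
6. not s, 0
7. not Box (q and not s), 1
8. q and not s, 1
9. q, 1
10. not s, 1
11. not (q and not s), 2
12. s, 2
Accessibility: 0R0, 0R1, 1R1, 1R2, 2R2
The negation has an open branch (countermodel exists).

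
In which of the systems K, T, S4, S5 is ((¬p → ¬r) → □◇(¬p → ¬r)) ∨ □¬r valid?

S4-tableau for the negation ¬(((¬p → ¬r) → □◇(¬p → ¬r)) ∨ □¬r):
1. ¬(((¬p → ¬r) → □◇(¬p → ¬r)) ∨ □¬r), 0
2. ¬((¬p → ¬r) → □◇(¬p → ¬r)), 0
3. ¬□¬r, 0
4. ¬p → ¬r, 0
5. ¬□◇(¬p → ¬r), 0
6. ¬r, 0
7. r, 1
8. ¬◇(¬p → ¬r), 2
9. ¬(¬p → ¬r), 2
10. ¬p, 2
11. r, 2
Accessibility: 0R0, 0R1, 0R2, 1R1, 2R2
Complete open branch: countermodel on an S4-frame, so not valid in S4, nor in K, T (the same frame is also a K-frame and a T-frame).
S5-tableau for the negation ¬(((¬p → ¬r) → □◇(¬p → ¬r)) ∨ □¬r):
1. ¬(((¬p → ¬r) → □◇(¬p → ¬r)) ∨ □¬r), 0
2. ¬((¬p → ¬r) → □◇(¬p → ¬r)), 0
3. ¬□¬r, 0
4. ¬p → ¬r, 0
5. ¬□◇(¬p → ¬r), 0
6. ¬r, 0
7. r, 1
8. ¬◇(¬p → ¬r), 2
9. ¬(¬p → ¬r), 0
10. ¬p, 0
11. r, 0
Accessibility: 0R0, 0R1, 0R2, 1R0, 1R1, 1R2, 2R0, 2R1, 2R2
Branch closes: r and ¬r both at 0.
Every branch closes (one shown): valid in S5.

S5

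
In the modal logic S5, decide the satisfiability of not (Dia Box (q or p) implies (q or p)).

No, unsatisfiable

1. not (Dia Box (q or p) implies (q or p)), u
2. Dia Box (q or p), u
3. not (q or p), u
4. not q, u
5. not p, u
6. Box (q or p), v
7. q or p, u
8. q or p, v
9. p, u
Accessibility: uRu, uRv, vRu, vRv
Branch closes: p and not p both at u.
All branches of the tableau close; one closing branch shown above.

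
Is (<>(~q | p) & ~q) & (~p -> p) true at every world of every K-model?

Tableau for the negation ~((<>(~q | p) & ~q) & (~p -> p)):
1. ~((<>(~q | p) & ~q) & (~p -> p)), u
2. ~(~p -> p), u   [~&-rule on 1 (branches; this branch)]
3. ~p, u   [~->-rule on 2]
The negation has an open branch (countermodel exists).

No, not valid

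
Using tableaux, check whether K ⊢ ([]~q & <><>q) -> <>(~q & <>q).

Tableau for the negation ~(([]~q & <><>q) -> <>(~q & <>q)):
1. ~(([]~q & <><>q) -> <>(~q & <>q)), w0
2. []~q & <><>q, w0
3. ~<>(~q & <>q), w0
4. []~q, w0
5. <><>q, w0
6. <>q, w1
7. ~(~q & <>q), w1
8. ~q, w1
9. ~<>q, w1
10. q, w2
11. ~q, w2
Accessibility: w0Rw1, w1Rw2
Branch closes: q and ~q both at w2.
All branches of the negation close; one closing branch shown above.

Yes, valid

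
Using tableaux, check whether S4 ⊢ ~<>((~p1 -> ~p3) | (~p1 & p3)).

Invalid (countermodel exists)

Tableau for the negation <>((~p1 -> ~p3) | (~p1 & p3)):
1. <>((~p1 -> ~p3) | (~p1 & p3)), 0
2. (~p1 -> ~p3) | (~p1 & p3), 1   [<>-rule on 1: fresh world 1, 0R1]
3. ~p1 & p3, 1   [|-rule on 2 (branches; this branch)]
4. ~p1, 1   [&-rule on 3]
5. p3, 1   [&-rule on 3]
Accessibility: 0R0, 0R1, 1R1
The negation has an open branch (countermodel exists).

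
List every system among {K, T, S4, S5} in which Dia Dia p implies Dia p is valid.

S4-tableau for the negation not (Dia Dia p implies Dia p):
1. not (Dia Dia p implies Dia p), u
2. Dia Dia p, u
3. not Dia p, u
4. not p, u
5. Dia p, v
6. not p, v
7. p, w
8. not p, w
Accessibility: uRu, uRv, uRw, vRv, vRw, wRw
Branch closes: p and not p both at w.
Every branch closes (one shown): valid in S4, hence also in S5 (every theorem of S4 is a theorem of S5).
T-tableau for the negation not (Dia Dia p implies Dia p):
1. not (Dia Dia p implies Dia p), u
2. Dia Dia p, u
3. not Dia p, u
4. not p, u
5. Dia p, v
6. not p, v
7. p, w
Accessibility: uRu, uRv, vRv, vRw, wRw
Complete open branch: countermodel on a T-frame, so not valid in T, nor in K (the same frame is also a K-frame).

S4, S5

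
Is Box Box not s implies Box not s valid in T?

Valid

Tableau for the negation not (Box Box not s implies Box not s):
1. not (Box Box not s implies Box not s), w0
2. Box Box not s, w0
3. not Box not s, w0
4. Box not s, w0
5. not s, w0
6. s, w1
7. Box not s, w1
8. not s, w1
Accessibility: w0Rw0, w0Rw1, w1Rw1
Branch closes: s and not s both at w1.
All branches of the negation close; one closing branch shown above.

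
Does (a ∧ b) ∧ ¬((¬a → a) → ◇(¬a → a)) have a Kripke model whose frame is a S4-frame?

No, unsatisfiable

1. (a ∧ b) ∧ ¬((¬a → a) → ◇(¬a → a)), w0
2. a ∧ b, w0   [∧-rule on 1]
3. ¬((¬a → a) → ◇(¬a → a)), w0   [∧-rule on 1]
4. a, w0   [∧-rule on 2]
5. b, w0   [∧-rule on 2]
6. ¬a → a, w0   [¬→-rule on 3]
7. ¬◇(¬a → a), w0   [¬→-rule on 3]
8. ¬(¬a → a), w0   [¬◇-rule on 7 via w0Rw0]
9. ¬a, w0   [¬→-rule on 8]
Accessibility: w0Rw0
Branch closes: a and ¬a both at w0.
Every branch closes; the branch above is one of them.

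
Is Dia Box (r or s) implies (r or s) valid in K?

Tableau for the negation not (Dia Box (r or s) implies (r or s)):
1. not (Dia Box (r or s) implies (r or s)), w0
2. Dia Box (r or s), w0
3. not (r or s), w0
4. not r, w0
5. not s, w0
6. Box (r or s), w1
Accessibility: w0Rw1
The negation has an open branch (countermodel exists).

Not valid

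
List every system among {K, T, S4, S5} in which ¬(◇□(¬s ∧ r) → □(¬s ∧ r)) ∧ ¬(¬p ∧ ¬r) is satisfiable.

S4-tableau for the formula:
1. ¬(◇□(¬s ∧ r) → □(¬s ∧ r)) ∧ ¬(¬p ∧ ¬r), w0
2. ¬(◇□(¬s ∧ r) → □(¬s ∧ r)), w0
3. ¬(¬p ∧ ¬r), w0
4. ◇□(¬s ∧ r), w0
5. ¬□(¬s ∧ r), w0
6. r, w0
7. □(¬s ∧ r), w1
8. ¬s ∧ r, w1
9. ¬s, w1
10. r, w1
11. ¬(¬s ∧ r), w2
12. ¬r, w2
Accessibility: w0Rw0, w0Rw1, w0Rw2, w1Rw1, w2Rw2
Complete open branch: satisfiable in S4, hence also in K, T (this S4-model is also a K-model and a T-model).
S5-tableau for the formula:
1. ¬(◇□(¬s ∧ r) → □(¬s ∧ r)) ∧ ¬(¬p ∧ ¬r), w0
2. ¬(◇□(¬s ∧ r) → □(¬s ∧ r)), w0
3. ¬(¬p ∧ ¬r), w0
4. ◇□(¬s ∧ r), w0
5. ¬□(¬s ∧ r), w0
6. r, w0
7. □(¬s ∧ r), w1
8. ¬s ∧ r, w0
9. ¬s, w0
10. ¬s ∧ r, w1
11. ¬s, w1
12. r, w1
13. ¬(¬s ∧ r), w2
14. ¬s ∧ r, w2
15. ¬s, w2
16. r, w2
17. ¬r, w2
Accessibility: w0Rw0, w0Rw1, w0Rw2, w1Rw0, w1Rw1, w1Rw2, w2Rw0, w2Rw1, w2Rw2
Branch closes: r and ¬r both at w2.
Every branch closes (one shown): unsatisfiable in S5.

K, T, S4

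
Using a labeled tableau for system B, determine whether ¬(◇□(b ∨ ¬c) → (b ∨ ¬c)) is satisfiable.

No, unsatisfiable

1. ¬(◇□(b ∨ ¬c) → (b ∨ ¬c)), 0
2. ◇□(b ∨ ¬c), 0
3. ¬(b ∨ ¬c), 0
4. ¬b, 0
5. c, 0
6. □(b ∨ ¬c), 1
7. b ∨ ¬c, 0
8. b ∨ ¬c, 1
9. ¬c, 0
Accessibility: 0R0, 0R1, 1R0, 1R1
Branch closes: c and ¬c both at 0.
All branches of the tableau close; one closing branch shown above.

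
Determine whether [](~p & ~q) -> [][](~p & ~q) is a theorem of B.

No, not valid

Tableau for the negation ~([](~p & ~q) -> [][](~p & ~q)):
1. ~([](~p & ~q) -> [][](~p & ~q)), u
2. [](~p & ~q), u
3. ~[][](~p & ~q), u
4. ~p & ~q, u
5. ~p, u
6. ~q, u
7. ~[](~p & ~q), v
8. ~p & ~q, v
9. ~p, v
10. ~q, v
11. ~(~p & ~q), w
12. q, w
Accessibility: uRu, uRv, vRu, vRv, vRw, wRv, wRw
The negation has an open branch (countermodel exists).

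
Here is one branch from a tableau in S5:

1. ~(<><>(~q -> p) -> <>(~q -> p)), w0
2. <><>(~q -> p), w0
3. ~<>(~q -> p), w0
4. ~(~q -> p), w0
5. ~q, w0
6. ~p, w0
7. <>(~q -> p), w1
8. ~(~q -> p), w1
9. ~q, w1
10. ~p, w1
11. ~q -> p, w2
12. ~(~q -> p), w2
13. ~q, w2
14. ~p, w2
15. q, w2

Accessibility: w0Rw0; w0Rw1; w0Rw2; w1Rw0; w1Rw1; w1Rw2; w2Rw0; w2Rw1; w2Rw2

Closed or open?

Both q and ~q appear at w2.

Closed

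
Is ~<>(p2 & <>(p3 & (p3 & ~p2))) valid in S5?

Tableau for the negation <>(p2 & <>(p3 & (p3 & ~p2))):
1. <>(p2 & <>(p3 & (p3 & ~p2))), u
2. p2 & <>(p3 & (p3 & ~p2)), v   [<>-rule on 1: fresh world v, uRv]
3. p2, v   [&-rule on 2]
4. <>(p3 & (p3 & ~p2)), v   [&-rule on 2]
5. p3 & (p3 & ~p2), w   [<>-rule on 4: fresh world w, vRw]
6. p3, w   [&-rule on 5]
7. p3 & ~p2, w   [&-rule on 5]
8. ~p2, w   [&-rule on 7]
Accessibility: uRu, uRv, uRw, vRu, vRv, vRw, wRu, wRv, wRw
The negation has an open branch (countermodel exists).

Not valid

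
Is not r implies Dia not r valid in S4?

Valid in S4

Tableau for the negation not (not r implies Dia not r):
1. not (not r implies Dia not r), u
2. not r, u
3. not Dia not r, u
4. r, u
Accessibility: uRu
Branch closes: r and not r both at u.
Every branch of the negation's tableau closes; the branch above is one of them.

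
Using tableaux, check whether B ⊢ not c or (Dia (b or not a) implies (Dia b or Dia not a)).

Tableau for the negation not (not c or (Dia (b or not a) implies (Dia b or Dia not a))):
1. not (not c or (Dia (b or not a) implies (Dia b or Dia not a))), w0
2. c, w0
3. not (Dia (b or not a) implies (Dia b or Dia not a)), w0
4. Dia (b or not a), w0
5. not (Dia b or Dia not a), w0
6. not Dia b, w0
7. not Dia not a, w0
8. not b, w0
9. a, w0
10. b or not a, w1
11. not b, w1
12. a, w1
13. not a, w1
Accessibility: w0Rw0, w0Rw1, w1Rw0, w1Rw1
Branch closes: a and not a both at w1.
Every branch of the negation's tableau closes; the branch above is one of them.

Valid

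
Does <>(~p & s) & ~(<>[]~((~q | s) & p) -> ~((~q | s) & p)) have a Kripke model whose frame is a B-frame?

No, unsatisfiable

1. <>(~p & s) & ~(<>[]~((~q | s) & p) -> ~((~q | s) & p)), w0
2. <>(~p & s), w0   [&-rule on 1]
3. ~(<>[]~((~q | s) & p) -> ~((~q | s) & p)), w0   [&-rule on 1]
4. <>[]~((~q | s) & p), w0   [~->-rule on 3]
5. (~q | s) & p, w0   [~->-rule on 3]
6. ~q | s, w0   [&-rule on 5]
7. p, w0   [&-rule on 5]
8. s, w0   [|-rule on 6 (branches; this branch)]
9. ~p & s, w1   [<>-rule on 2: fresh world w1, w0Rw1]
10. ~p, w1   [&-rule on 9]
11. s, w1   [&-rule on 9]
12. []~((~q | s) & p), w2   [<>-rule on 4: fresh world w2, w0Rw2]
13. ~((~q | s) & p), w0   [[]-rule on 12 via w2Rw0]
14. ~((~q | s) & p), w2   [[]-rule on 12 via w2Rw2]
15. ~(~q | s), w0   [~&-rule on 13 (branches; this branch)]
16. q, w0   [~|-rule on 15]
17. ~s, w0   [~|-rule on 15]
Accessibility: w0Rw0, w0Rw1, w0Rw2, w1Rw0, w1Rw1, w2Rw0, w2Rw2
Branch closes: s and ~s both at w0.
(One branch shown.) All branches close.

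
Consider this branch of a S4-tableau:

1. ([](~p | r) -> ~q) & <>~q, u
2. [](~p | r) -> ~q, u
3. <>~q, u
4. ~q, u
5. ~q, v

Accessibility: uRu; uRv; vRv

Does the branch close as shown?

Open

No world carries both an atom and its negation.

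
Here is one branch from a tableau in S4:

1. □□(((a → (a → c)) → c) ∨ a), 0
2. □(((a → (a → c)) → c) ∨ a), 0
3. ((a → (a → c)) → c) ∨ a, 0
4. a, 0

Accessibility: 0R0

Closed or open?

Not closed

There is no literal clash: for every atom and world, at most one sign appears.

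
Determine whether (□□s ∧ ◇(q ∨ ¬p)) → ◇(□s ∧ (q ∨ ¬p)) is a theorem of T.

Tableau for the negation ¬((□□s ∧ ◇(q ∨ ¬p)) → ◇(□s ∧ (q ∨ ¬p))):
1. ¬((□□s ∧ ◇(q ∨ ¬p)) → ◇(□s ∧ (q ∨ ¬p))), w0
2. □□s ∧ ◇(q ∨ ¬p), w0
3. ¬◇(□s ∧ (q ∨ ¬p)), w0
4. □□s, w0
5. ◇(q ∨ ¬p), w0
6. ¬(□s ∧ (q ∨ ¬p)), w0
7. □s, w0
8. s, w0
9. ¬□s, w0
10. q ∨ ¬p, w1
11. ¬(□s ∧ (q ∨ ¬p)), w1
12. □s, w1
13. s, w1
14. ¬p, w1
15. ¬□s, w1
16. ¬s, w2
17. ¬(□s ∧ (q ∨ ¬p)), w2
18. □s, w2
19. s, w2
Accessibility: w0Rw0, w0Rw1, w0Rw2, w1Rw1, w2Rw2
Branch closes: s and ¬s both at w2.
All branches of the negation close; one closing branch shown above.

Yes, valid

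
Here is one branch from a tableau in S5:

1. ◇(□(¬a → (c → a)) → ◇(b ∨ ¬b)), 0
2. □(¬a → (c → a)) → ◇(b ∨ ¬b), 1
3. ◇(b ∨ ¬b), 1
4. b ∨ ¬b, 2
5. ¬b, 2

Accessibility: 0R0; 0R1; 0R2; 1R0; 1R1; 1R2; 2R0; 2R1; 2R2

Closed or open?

Not closed

No world carries both an atom and its negation.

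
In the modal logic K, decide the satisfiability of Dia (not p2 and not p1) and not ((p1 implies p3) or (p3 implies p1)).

No, unsatisfiable

1. Dia (not p2 and not p1) and not ((p1 implies p3) or (p3 implies p1)), 0
2. Dia (not p2 and not p1), 0
3. not ((p1 implies p3) or (p3 implies p1)), 0
4. not (p1 implies p3), 0
5. not (p3 implies p1), 0
6. p1, 0
7. not p3, 0
8. p3, 0
9. not p1, 0
Branch closes: p3 and not p3 both at 0.
(One branch shown.) All branches close.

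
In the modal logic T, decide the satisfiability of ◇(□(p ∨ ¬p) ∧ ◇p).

Satisfiable (open branch found)

1. ◇(□(p ∨ ¬p) ∧ ◇p), u
2. □(p ∨ ¬p) ∧ ◇p, v   [◇-rule on 1: fresh world v, uRv]
3. □(p ∨ ¬p), v   [∧-rule on 2]
4. ◇p, v   [∧-rule on 2]
5. p ∨ ¬p, v   [□-rule on 3 via vRv]
6. ¬p, v   [∨-rule on 5 (branches; this branch)]
7. p, w   [◇-rule on 4: fresh world w, vRw]
8. p ∨ ¬p, w   [□-rule on 3 via vRw]
Accessibility: uRu, uRv, vRv, vRw, wRw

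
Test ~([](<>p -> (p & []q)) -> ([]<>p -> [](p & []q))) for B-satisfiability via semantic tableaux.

1. ~([](<>p -> (p & []q)) -> ([]<>p -> [](p & []q))), u
2. [](<>p -> (p & []q)), u
3. ~([]<>p -> [](p & []q)), u
4. []<>p, u
5. ~[](p & []q), u
6. <>p -> (p & []q), u
7. <>p, u
8. p & []q, u
9. p, u
10. []q, u
11. q, u
12. ~(p & []q), v
13. <>p -> (p & []q), v
14. <>p, v
15. q, v
16. ~[]q, v
17. p & []q, v
18. p, v
19. []q, v
20. p, w
21. <>p -> (p & []q), w
22. <>p, w
23. q, w
24. p & []q, w
25. []q, w
26. p, x
27. q, x
28. ~q, y
29. q, y
Accessibility: uRu, uRv, uRw, vRu, vRv, vRx, vRy, wRu, wRw, xRv, xRx, yRv, yRy
Branch closes: q and ~q both at y.
(One branch shown.) All branches close.

Unsatisfiable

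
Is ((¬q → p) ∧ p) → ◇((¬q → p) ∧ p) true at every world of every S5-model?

Tableau for the negation ¬(((¬q → p) ∧ p) → ◇((¬q → p) ∧ p)):
1. ¬(((¬q → p) ∧ p) → ◇((¬q → p) ∧ p)), 0
2. (¬q → p) ∧ p, 0
3. ¬◇((¬q → p) ∧ p), 0
4. ¬q → p, 0
5. p, 0
6. ¬((¬q → p) ∧ p), 0
7. ¬(¬q → p), 0
8. ¬q, 0
9. ¬p, 0
Accessibility: 0R0
Branch closes: p and ¬p both at 0.
All branches of the negation close; one closing branch shown above.

Valid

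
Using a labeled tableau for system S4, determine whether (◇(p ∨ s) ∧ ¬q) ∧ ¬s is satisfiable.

Satisfiable

1. (◇(p ∨ s) ∧ ¬q) ∧ ¬s, u
2. ◇(p ∨ s) ∧ ¬q, u   [∧-rule on 1]
3. ¬s, u   [∧-rule on 1]
4. ◇(p ∨ s), u   [∧-rule on 2]
5. ¬q, u   [∧-rule on 2]
6. p ∨ s, v   [◇-rule on 4: fresh world v, uRv]
7. s, v   [∨-rule on 6 (branches; this branch)]
Accessibility: uRu, uRv, vRv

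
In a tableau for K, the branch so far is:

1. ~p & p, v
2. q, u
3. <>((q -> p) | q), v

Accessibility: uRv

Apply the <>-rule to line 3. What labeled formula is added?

a fresh world w with vRw, and (q -> p) | q at w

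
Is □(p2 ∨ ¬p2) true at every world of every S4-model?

Tableau for the negation ¬□(p2 ∨ ¬p2):
1. ¬□(p2 ∨ ¬p2), u
2. ¬(p2 ∨ ¬p2), v
3. ¬p2, v
4. p2, v
Accessibility: uRu, uRv, vRv
Branch closes: p2 and ¬p2 both at v.
Every branch of the negation's tableau closes; the branch above is one of them.

Yes, valid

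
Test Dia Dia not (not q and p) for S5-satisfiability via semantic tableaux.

1. Dia Dia not (not q and p), w0
2. Dia not (not q and p), w1
3. not (not q and p), w2
4. not p, w2
Accessibility: w0Rw0, w0Rw1, w0Rw2, w1Rw0, w1Rw1, w1Rw2, w2Rw0, w2Rw1, w2Rw2

Yes, satisfiable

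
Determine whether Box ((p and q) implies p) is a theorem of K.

Tableau for the negation not Box ((p and q) implies p):
1. not Box ((p and q) implies p), w0
2. not ((p and q) implies p), w1
3. p and q, w1
4. not p, w1
5. p, w1
6. q, w1
Accessibility: w0Rw1
Branch closes: p and not p both at w1.
Every branch of the negation's tableau closes; the branch above is one of them.

Valid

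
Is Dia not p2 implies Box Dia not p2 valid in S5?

Tableau for the negation not (Dia not p2 implies Box Dia not p2):
1. not (Dia not p2 implies Box Dia not p2), u
2. Dia not p2, u
3. not Box Dia not p2, u
4. not p2, v
5. not Dia not p2, w
6. p2, u
7. p2, v
Accessibility: uRu, uRv, uRw, vRu, vRv, vRw, wRu, wRv, wRw
Branch closes: p2 and not p2 both at v.
All branches of the negation close; one closing branch shown above.

Valid in S5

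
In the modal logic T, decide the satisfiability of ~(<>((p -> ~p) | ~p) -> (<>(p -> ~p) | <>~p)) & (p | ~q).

Unsatisfiable (every branch closes)

1. ~(<>((p -> ~p) | ~p) -> (<>(p -> ~p) | <>~p)) & (p | ~q), w0
2. ~(<>((p -> ~p) | ~p) -> (<>(p -> ~p) | <>~p)), w0
3. p | ~q, w0
4. <>((p -> ~p) | ~p), w0
5. ~(<>(p -> ~p) | <>~p), w0
6. ~<>(p -> ~p), w0
7. ~<>~p, w0
8. ~(p -> ~p), w0
9. p, w0
10. ~q, w0
11. (p -> ~p) | ~p, w1
12. ~(p -> ~p), w1
13. p, w1
14. p -> ~p, w1
15. ~p, w1
Accessibility: w0Rw0, w0Rw1, w1Rw1
Branch closes: p and ~p both at w1.
Every branch closes; the branch above is one of them.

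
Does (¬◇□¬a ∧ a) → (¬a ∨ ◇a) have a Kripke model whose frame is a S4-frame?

1. (¬◇□¬a ∧ a) → (¬a ∨ ◇a), 0
2. ¬a ∨ ◇a, 0
3. ◇a, 0
4. a, 1
Accessibility: 0R0, 0R1, 1R1

Yes, satisfiable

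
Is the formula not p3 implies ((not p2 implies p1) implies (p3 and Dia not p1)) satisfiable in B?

Satisfiable (open branch found)

1. not p3 implies ((not p2 implies p1) implies (p3 and Dia not p1)), 0
2. (not p2 implies p1) implies (p3 and Dia not p1), 0   [implies-rule on 1 (branches; this branch)]
3. p3 and Dia not p1, 0   [implies-rule on 2 (branches; this branch)]
4. p3, 0   [and-rule on 3]
5. Dia not p1, 0   [and-rule on 3]
6. not p1, 1   [Dia-rule on 5: fresh world 1, 0R1]
Accessibility: 0R0, 0R1, 1R0, 1R1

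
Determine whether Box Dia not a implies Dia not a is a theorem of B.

Yes, valid

Tableau for the negation not (Box Dia not a implies Dia not a):
1. not (Box Dia not a implies Dia not a), w0
2. Box Dia not a, w0   [neg-implies-rule on 1]
3. not Dia not a, w0   [neg-implies-rule on 1]
4. Dia not a, w0   [Box-rule on 2 via w0Rw0]
5. a, w0   [neg-Dia-rule on 3 via w0Rw0]
6. not a, w1   [Dia-rule on 4: fresh world w1, w0Rw1]
7. Dia not a, w1   [Box-rule on 2 via w0Rw1]
8. a, w1   [neg-Dia-rule on 3 via w0Rw1]
Accessibility: w0Rw0, w0Rw1, w1Rw0, w1Rw1
Branch closes: a and not a both at w1.
All branches of the negation close; one closing branch shown above.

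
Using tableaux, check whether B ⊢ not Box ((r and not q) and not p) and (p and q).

Invalid (countermodel exists)

Tableau for the negation not (not Box ((r and not q) and not p) and (p and q)):
1. not (not Box ((r and not q) and not p) and (p and q)), w0
2. not (p and q), w0   [neg-and-rule on 1 (branches; this branch)]
3. not q, w0   [neg-and-rule on 2 (branches; this branch)]
Accessibility: w0Rw0
The negation has an open branch (countermodel exists).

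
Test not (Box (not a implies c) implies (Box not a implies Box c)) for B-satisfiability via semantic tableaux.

Unsatisfiable

1. not (Box (not a implies c) implies (Box not a implies Box c)), w0
2. Box (not a implies c), w0
3. not (Box not a implies Box c), w0
4. Box not a, w0
5. not Box c, w0
6. not a implies c, w0
7. not a, w0
8. c, w0
9. not c, w1
10. not a implies c, w1
11. not a, w1
12. c, w1
Accessibility: w0Rw0, w0Rw1, w1Rw0, w1Rw1
Branch closes: c and not c both at w1.
Every branch closes; the branch above is one of them.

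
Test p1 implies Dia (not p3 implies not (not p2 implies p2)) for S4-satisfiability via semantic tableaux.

1. p1 implies Dia (not p3 implies not (not p2 implies p2)), w0
2. Dia (not p3 implies not (not p2 implies p2)), w0
3. not p3 implies not (not p2 implies p2), w1
4. not (not p2 implies p2), w1
5. not p2, w1
Accessibility: w0Rw0, w0Rw1, w1Rw1

Satisfiable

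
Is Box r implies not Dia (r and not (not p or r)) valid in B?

Tableau for the negation not (Box r implies not Dia (r and not (not p or r))):
1. not (Box r implies not Dia (r and not (not p or r))), u
2. Box r, u   [neg-implies-rule on 1]
3. Dia (r and not (not p or r)), u   [neg-implies-rule on 1]
4. r, u   [Box-rule on 2 via uRu]
5. r and not (not p or r), v   [Dia-rule on 3: fresh world v, uRv]
6. r, v   [and-rule on 5]
7. not (not p or r), v   [and-rule on 5]
8. p, v   [neg-or-rule on 7]
9. not r, v   [neg-or-rule on 7]
Accessibility: uRu, uRv, vRu, vRv
Branch closes: r and not r both at v.
All branches of the negation close; one closing branch shown above.

Yes, valid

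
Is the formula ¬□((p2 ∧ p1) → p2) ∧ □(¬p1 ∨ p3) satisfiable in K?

No, unsatisfiable

1. ¬□((p2 ∧ p1) → p2) ∧ □(¬p1 ∨ p3), w0
2. ¬□((p2 ∧ p1) → p2), w0
3. □(¬p1 ∨ p3), w0
4. ¬((p2 ∧ p1) → p2), w1
5. p2 ∧ p1, w1
6. ¬p2, w1
7. p2, w1
8. p1, w1
Accessibility: w0Rw1
Branch closes: p2 and ¬p2 both at w1.
All branches of the tableau close; one closing branch shown above.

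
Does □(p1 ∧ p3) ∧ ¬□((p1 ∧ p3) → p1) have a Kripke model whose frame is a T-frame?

Unsatisfiable (every branch closes)

1. □(p1 ∧ p3) ∧ ¬□((p1 ∧ p3) → p1), u
2. □(p1 ∧ p3), u
3. ¬□((p1 ∧ p3) → p1), u
4. p1 ∧ p3, u
5. p1, u
6. p3, u
7. ¬((p1 ∧ p3) → p1), v
8. p1 ∧ p3, v
9. ¬p1, v
10. p1, v
11. p3, v
Accessibility: uRu, uRv, vRv
Branch closes: p1 and ¬p1 both at v.
Every branch closes; the branch above is one of them.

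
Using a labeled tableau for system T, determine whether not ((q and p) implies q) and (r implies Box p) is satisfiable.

1. not ((q and p) implies q) and (r implies Box p), u
2. not ((q and p) implies q), u   [and-rule on 1]
3. r implies Box p, u   [and-rule on 1]
4. q and p, u   [neg-implies-rule on 2]
5. not q, u   [neg-implies-rule on 2]
6. q, u   [and-rule on 4]
7. p, u   [and-rule on 4]
Accessibility: uRu
Branch closes: q and not q both at u.
All branches of the tableau close; one closing branch shown above.

Unsatisfiable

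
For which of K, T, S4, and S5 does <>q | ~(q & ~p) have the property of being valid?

T, S4, S5

K-tableau for the negation ~(<>q | ~(q & ~p)):
1. ~(<>q | ~(q & ~p)), u
2. ~<>q, u   [~|-rule on 1]
3. q & ~p, u   [~|-rule on 1]
4. q, u   [&-rule on 3]
5. ~p, u   [&-rule on 3]
Complete open branch: countermodel on a K-frame, so not valid in K.
T-tableau for the negation ~(<>q | ~(q & ~p)):
1. ~(<>q | ~(q & ~p)), u
2. ~<>q, u   [~|-rule on 1]
3. q & ~p, u   [~|-rule on 1]
4. q, u   [&-rule on 3]
5. ~p, u   [&-rule on 3]
6. ~q, u   [~<>-rule on 2 via uRu]
Accessibility: uRu
Branch closes: q and ~q both at u.
Every branch closes (one shown): valid in T, hence also in S4, S5 (every theorem of T is a theorem of S4 and S5).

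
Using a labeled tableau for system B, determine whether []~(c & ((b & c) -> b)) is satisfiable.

Satisfiable (open branch found)

1. []~(c & ((b & c) -> b)), u
2. ~(c & ((b & c) -> b)), u
3. ~c, u
Accessibility: uRu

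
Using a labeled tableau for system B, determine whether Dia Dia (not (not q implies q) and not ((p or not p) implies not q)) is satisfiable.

1. Dia Dia (not (not q implies q) and not ((p or not p) implies not q)), w0
2. Dia (not (not q implies q) and not ((p or not p) implies not q)), w1
3. not (not q implies q) and not ((p or not p) implies not q), w2
4. not (not q implies q), w2
5. not ((p or not p) implies not q), w2
6. not q, w2
7. p or not p, w2
8. q, w2
Accessibility: w0Rw0, w0Rw1, w1Rw0, w1Rw1, w1Rw2, w2Rw1, w2Rw2
Branch closes: q and not q both at w2.
All branches of the tableau close; one closing branch shown above.

Unsatisfiable (every branch closes)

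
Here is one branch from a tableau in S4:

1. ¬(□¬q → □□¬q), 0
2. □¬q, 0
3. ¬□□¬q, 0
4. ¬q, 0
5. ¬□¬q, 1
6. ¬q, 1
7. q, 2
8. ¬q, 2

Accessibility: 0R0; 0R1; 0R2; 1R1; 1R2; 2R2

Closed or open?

Both q and ¬q appear at 2.

Closed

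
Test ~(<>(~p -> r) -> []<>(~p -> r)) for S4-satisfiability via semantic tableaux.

1. ~(<>(~p -> r) -> []<>(~p -> r)), 0
2. <>(~p -> r), 0
3. ~[]<>(~p -> r), 0
4. ~p -> r, 1
5. r, 1
6. ~<>(~p -> r), 2
7. ~(~p -> r), 2
8. ~p, 2
9. ~r, 2
Accessibility: 0R0, 0R1, 0R2, 1R1, 2R2

Yes, satisfiable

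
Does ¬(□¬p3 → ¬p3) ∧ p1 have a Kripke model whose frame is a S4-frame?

Unsatisfiable

1. ¬(□¬p3 → ¬p3) ∧ p1, 0
2. ¬(□¬p3 → ¬p3), 0
3. p1, 0
4. □¬p3, 0
5. p3, 0
6. ¬p3, 0
Accessibility: 0R0
Branch closes: p3 and ¬p3 both at 0.
(One branch shown.) All branches close.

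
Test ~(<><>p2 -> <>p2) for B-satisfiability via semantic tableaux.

Satisfiable (open branch found)

1. ~(<><>p2 -> <>p2), w0
2. <><>p2, w0
3. ~<>p2, w0
4. ~p2, w0
5. <>p2, w1
6. ~p2, w1
7. p2, w2
Accessibility: w0Rw0, w0Rw1, w1Rw0, w1Rw1, w1Rw2, w2Rw1, w2Rw2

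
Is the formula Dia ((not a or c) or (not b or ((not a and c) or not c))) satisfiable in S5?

1. Dia ((not a or c) or (not b or ((not a and c) or not c))), w0
2. (not a or c) or (not b or ((not a and c) or not c)), w1
3. not b or ((not a and c) or not c), w1
4. (not a and c) or not c, w1
5. not c, w1
Accessibility: w0Rw0, w0Rw1, w1Rw0, w1Rw1

Yes, satisfiable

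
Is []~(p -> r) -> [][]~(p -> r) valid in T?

Tableau for the negation ~([]~(p -> r) -> [][]~(p -> r)):
1. ~([]~(p -> r) -> [][]~(p -> r)), u
2. []~(p -> r), u   [~->-rule on 1]
3. ~[][]~(p -> r), u   [~->-rule on 1]
4. ~(p -> r), u   [[]-rule on 2 via uRu]
5. p, u   [~->-rule on 4]
6. ~r, u   [~->-rule on 4]
7. ~[]~(p -> r), v   [~[]-rule on 3: fresh world v, uRv]
8. ~(p -> r), v   [[]-rule on 2 via uRv]
9. p, v   [~->-rule on 8]
10. ~r, v   [~->-rule on 8]
11. p -> r, w   [~[]-rule on 7: fresh world w, vRw]
12. r, w   [->-rule on 11 (branches; this branch)]
Accessibility: uRu, uRv, vRv, vRw, wRw
The negation has an open branch (countermodel exists).

Not valid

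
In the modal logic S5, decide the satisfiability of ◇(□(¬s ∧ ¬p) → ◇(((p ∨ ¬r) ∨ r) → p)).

1. ◇(□(¬s ∧ ¬p) → ◇(((p ∨ ¬r) ∨ r) → p)), 0
2. □(¬s ∧ ¬p) → ◇(((p ∨ ¬r) ∨ r) → p), 1   [◇-rule on 1: fresh world 1, 0R1]
3. ◇(((p ∨ ¬r) ∨ r) → p), 1   [→-rule on 2 (branches; this branch)]
4. ((p ∨ ¬r) ∨ r) → p, 2   [◇-rule on 3: fresh world 2, 1R2]
5. p, 2   [→-rule on 4 (branches; this branch)]
Accessibility: 0R0, 0R1, 0R2, 1R0, 1R1, 1R2, 2R0, 2R1, 2R2

Satisfiable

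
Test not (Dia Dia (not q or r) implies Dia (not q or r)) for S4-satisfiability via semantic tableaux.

1. not (Dia Dia (not q or r) implies Dia (not q or r)), 0
2. Dia Dia (not q or r), 0
3. not Dia (not q or r), 0
4. not (not q or r), 0
5. q, 0
6. not r, 0
7. Dia (not q or r), 1
8. not (not q or r), 1
9. q, 1
10. not r, 1
11. not q or r, 2
12. not (not q or r), 2
13. q, 2
14. not r, 2
15. r, 2
Accessibility: 0R0, 0R1, 0R2, 1R1, 1R2, 2R2
Branch closes: r and not r both at 2.
All branches of the tableau close; one closing branch shown above.

No, unsatisfiable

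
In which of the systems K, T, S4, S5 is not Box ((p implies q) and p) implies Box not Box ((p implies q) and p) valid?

S5

S4-tableau for the negation not (not Box ((p implies q) and p) implies Box not Box ((p implies q) and p)):
1. not (not Box ((p implies q) and p) implies Box not Box ((p implies q) and p)), w0
2. not Box ((p implies q) and p), w0
3. not Box not Box ((p implies q) and p), w0
4. not ((p implies q) and p), w1
5. not p, w1
6. Box ((p implies q) and p), w2
7. (p implies q) and p, w2
8. p implies q, w2
9. p, w2
10. q, w2
Accessibility: w0Rw0, w0Rw1, w0Rw2, w1Rw1, w2Rw2
Complete open branch: countermodel on an S4-frame, so not valid in S4, nor in K, T (the same frame is also a K-frame and a T-frame).
S5-tableau for the negation not (not Box ((p implies q) and p) implies Box not Box ((p implies q) and p)):
1. not (not Box ((p implies q) and p) implies Box not Box ((p implies q) and p)), w0
2. not Box ((p implies q) and p), w0
3. not Box not Box ((p implies q) and p), w0
4. not ((p implies q) and p), w1
5. not (p implies q), w1
6. p, w1
7. not q, w1
8. Box ((p implies q) and p), w2
9. (p implies q) and p, w0
10. p implies q, w0
11. p, w0
12. (p implies q) and p, w1
13. p implies q, w1
14. (p implies q) and p, w2
15. p implies q, w2
16. p, w2
17. q, w0
18. q, w1
Accessibility: w0Rw0, w0Rw1, w0Rw2, w1Rw0, w1Rw1, w1Rw2, w2Rw0, w2Rw1, w2Rw2
Branch closes: q and not q both at w1.
Every branch closes (one shown): valid in S5.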